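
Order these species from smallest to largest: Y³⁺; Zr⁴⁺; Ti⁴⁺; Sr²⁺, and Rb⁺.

First list Z and electron count for each: Ti⁴⁺: 18 e⁻, Z=22, Zr⁴⁺: 36 e⁻, Z=40, Y³⁺: 36 e⁻, Z=39, Sr²⁺: 36 e⁻, Z=38, Rb⁺: 36 e⁻, Z=37. Ti⁴⁺ < Zr⁴⁺ (same group, period 4 vs 5); Zr⁴⁺ < Y³⁺ (both 36 e⁻, Z=40>39); Y³⁺ < Sr²⁺ (both 36 e⁻, Z=39>38); Sr²⁺ < Rb⁺ (both 36 e⁻, Z=38>37).

Ti⁴⁺ < Zr⁴⁺ < Y³⁺ < Sr²⁺ < Rb⁺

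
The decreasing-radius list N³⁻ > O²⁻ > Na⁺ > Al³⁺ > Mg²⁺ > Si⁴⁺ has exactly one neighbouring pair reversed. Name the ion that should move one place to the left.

Mg²⁺

Check each adjacent pair. Al³⁺ and Mg²⁺ are reversed: they are isoelectronic (10 e⁻) and Al has more protons than Mg (13 vs 12), making Al³⁺ smaller. No other neighbouring pair contradicts the periodic trends, so Mg²⁺ is the ion listed too late.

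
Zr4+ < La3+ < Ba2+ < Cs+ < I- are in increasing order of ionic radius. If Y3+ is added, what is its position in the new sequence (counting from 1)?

Zr4+: 36 e⁻, Z=40, Y3+: 36 e⁻, Z=39, La3+: 54 e⁻, Z=57, Ba2+: 54 e⁻, Z=56, Cs+: 54 e⁻, Z=55, I-: 54 e⁻, Z=53. Zr4+ < Y3+ (both 36 e⁻, Z=40>39); Y3+ < La3+ (same group, 1 shell fewer); La3+ < Ba2+ (isoelectronic, higher Z=57 is smaller); Ba2+ < Cs+ (isoelectronic, higher Z=56 is smaller); Cs+ < I- (both 54 e⁻, Z=55>53).
Merged order: Zr4+ < Y3+ < La3+ < Ba2+ < Cs+ < I- — Y3+ is number 2.

2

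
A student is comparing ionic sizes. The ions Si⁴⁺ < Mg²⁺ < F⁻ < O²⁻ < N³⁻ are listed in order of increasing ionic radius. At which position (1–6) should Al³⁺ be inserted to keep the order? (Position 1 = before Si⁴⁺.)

Each ion has 10 electrons. The ranking follows nuclear charge in reverse — greater Z gives a smaller radius. Si⁴⁺ (Z=14), Al³⁺ (Z=13), Mg²⁺ (Z=12), F⁻ (Z=9), O²⁻ (Z=8), N³⁻ (Z=7).
The complete sequence is Si⁴⁺ < Al³⁺ < Mg²⁺ < F⁻ < O²⁻ < N³⁻. Al³⁺ sits at position 2.

2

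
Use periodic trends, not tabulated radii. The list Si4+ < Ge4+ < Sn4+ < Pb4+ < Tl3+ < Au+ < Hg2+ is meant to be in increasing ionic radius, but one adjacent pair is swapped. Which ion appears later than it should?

Check each adjacent pair. Au+ and Hg2+ are reversed: both have 78 electrons but Z(Hg)=80 > Z(Au)=79, so Hg2+ should be the smaller of the two. No other neighbouring pair contradicts the periodic trends, so Hg2+ is the ion listed too late.

Hg2+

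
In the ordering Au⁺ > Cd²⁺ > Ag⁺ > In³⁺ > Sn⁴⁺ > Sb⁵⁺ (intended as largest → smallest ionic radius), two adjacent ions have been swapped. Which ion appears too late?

Ag⁺

Compare adjacent ions: both have 46 electrons but Z(Cd)=48 > Z(Ag)=47, so Cd²⁺ should be the smaller of the two — yet in this decreasing list Cd²⁺ sits before Ag⁺. Nothing else is reversed, so Ag⁺ should move one place to the left.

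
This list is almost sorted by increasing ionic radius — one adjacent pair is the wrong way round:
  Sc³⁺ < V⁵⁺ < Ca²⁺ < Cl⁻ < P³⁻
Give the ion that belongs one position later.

Sc³⁺

Check each adjacent pair. Sc³⁺ and V⁵⁺ are reversed: both have 18 electrons but Z(V)=23 > Z(Sc)=21, so V⁵⁺ should be the smaller of the two. No other neighbouring pair contradicts the periodic trends, so Sc³⁺ is the ion listed too early.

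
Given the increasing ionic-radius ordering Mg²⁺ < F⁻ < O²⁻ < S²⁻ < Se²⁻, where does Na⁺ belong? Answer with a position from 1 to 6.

2

Mg²⁺ (Z=12, 10 e⁻), Na⁺ (Z=11, 10 e⁻), F⁻ (Z=9, 10 e⁻), O²⁻ (Z=8, 10 e⁻), S²⁻ (Z=16, 18 e⁻), Se²⁻ (Z=34, 36 e⁻). Mg²⁺ < Na⁺ (both 10 e⁻, Z=12>11); Na⁺ < F⁻ (both 10 e⁻, Z=11>9); F⁻ < O²⁻ (isoelectronic, higher Z=9 is smaller); O²⁻ < S²⁻ (same group, period 2 vs 3); S²⁻ < Se²⁻ (same group, period 3 vs 4).
The complete sequence is Mg²⁺ < Na⁺ < F⁻ < O²⁻ < S²⁻ < Se²⁻. Na⁺ sits at position 2.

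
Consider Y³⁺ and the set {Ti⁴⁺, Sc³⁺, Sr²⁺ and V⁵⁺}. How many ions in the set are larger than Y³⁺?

First list Z and electron count for each: V⁵⁺ has 18 e⁻ (Z=23), Ti⁴⁺ has 18 e⁻ (Z=22), Sc³⁺ has 18 e⁻ (Z=21), Y³⁺ has 36 e⁻ (Z=39), Sr²⁺ has 36 e⁻ (Z=38). V⁵⁺ < Ti⁴⁺ (both 18 e⁻, Z=23>22); Ti⁴⁺ < Sc³⁺ (both 18 e⁻, Z=22>21); Sc³⁺ < Y³⁺ (same group, period 4 vs 5); Y³⁺ < Sr²⁺ (isoelectronic, higher Z=39 is smaller).
Relative to Y³⁺, the ions that are larger are Sr²⁺. Count: 1.

1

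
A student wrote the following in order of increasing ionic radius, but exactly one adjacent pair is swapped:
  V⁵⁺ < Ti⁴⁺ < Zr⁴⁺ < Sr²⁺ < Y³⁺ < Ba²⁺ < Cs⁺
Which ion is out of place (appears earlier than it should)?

Sr²⁺

Check each adjacent pair. Sr²⁺ and Y³⁺ are reversed: Y³⁺ and Sr²⁺ share 36 electrons; the higher nuclear charge on Y (Z=39) contracts it more, so Y³⁺ < Sr²⁺. No other neighbouring pair contradicts the periodic trends, so Sr²⁺ is the ion listed too early.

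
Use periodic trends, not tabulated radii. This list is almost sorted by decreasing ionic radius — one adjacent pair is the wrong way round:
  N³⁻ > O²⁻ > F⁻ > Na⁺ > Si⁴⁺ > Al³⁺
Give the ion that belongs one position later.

Scanning neighbour by neighbour, only Si⁴⁺/Al³⁺ violates a trend: Si⁴⁺ and Al³⁺ share 10 electrons; the higher nuclear charge on Si (Z=14) contracts it more, so Si⁴⁺ < Al³⁺. That makes Si⁴⁺ the one sitting a position early relative to where it belongs.

Si⁴⁺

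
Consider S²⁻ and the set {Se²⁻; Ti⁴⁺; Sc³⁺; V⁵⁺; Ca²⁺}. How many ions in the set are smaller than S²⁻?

First list Z and electron count for each: V⁵⁺ has 18 e⁻ (Z=23), Ti⁴⁺ has 18 e⁻ (Z=22), Sc³⁺ has 18 e⁻ (Z=21), Ca²⁺ has 18 e⁻ (Z=20), S²⁻ has 18 e⁻ (Z=16), Se²⁻ has 36 e⁻ (Z=34). V⁵⁺ < Ti⁴⁺ (both 18 e⁻, Z=23>22); Ti⁴⁺ < Sc³⁺ (both 18 e⁻, Z=22>21); Sc³⁺ < Ca²⁺ (isoelectronic, higher Z=21 is smaller); Ca²⁺ < S²⁻ (isoelectronic, higher Z=20 is smaller); S²⁻ < Se²⁻ (same group, period 3 vs 4).
Ordering all of them (including S²⁻) by radius gives V⁵⁺ < Ti⁴⁺ < Sc³⁺ < Ca²⁺ < S²⁻ < Se²⁻. That's 4.

4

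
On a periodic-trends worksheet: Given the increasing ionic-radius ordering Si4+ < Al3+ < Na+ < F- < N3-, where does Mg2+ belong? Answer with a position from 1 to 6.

All of these have 10 electrons (isoelectronic). With the same electron cloud, the ion with the most protons pulls it in tightest. Nuclear charges: Si4+ (Z=14), Al3+ (Z=13), Mg2+ (Z=12), Na+ (Z=11), F- (Z=9), N3- (Z=7). Highest Z is smallest.
Putting Mg2+ in gives Si4+ < Al3+ < Mg2+ < Na+ < F- < N3-; it lands at slot 3.

3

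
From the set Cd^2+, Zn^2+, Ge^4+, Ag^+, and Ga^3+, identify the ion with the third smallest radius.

Zn^2+

Work out protons and electrons: Ge^4+: 28 e⁻, Z=32, Ga^3+: 28 e⁻, Z=31, Zn^2+: 28 e⁻, Z=30, Cd^2+: 46 e⁻, Z=48, Ag^+: 46 e⁻, Z=47. Ge^4+ < Ga^3+ (both 28 e⁻, Z=32>31); Ga^3+ < Zn^2+ (isoelectronic, higher Z=31 is smaller); Zn^2+ < Cd^2+ (same group, period 4 vs 5); Cd^2+ < Ag^+ (both 46 e⁻, Z=48>47).
So the order is Ge^4+ < Ga^3+ < Zn^2+ < Cd^2+ < Ag^+; the 3rd-smallest ion is Zn^2+.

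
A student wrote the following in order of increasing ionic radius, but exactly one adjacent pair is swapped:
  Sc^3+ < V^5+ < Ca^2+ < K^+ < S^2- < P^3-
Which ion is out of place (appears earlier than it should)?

Check each adjacent pair. Sc^3+ and V^5+ are reversed: V^5+ and Sc^3+ share 18 electrons; the higher nuclear charge on V (Z=23) contracts it more, so V^5+ < Sc^3+. No other neighbouring pair contradicts the periodic trends, so Sc^3+ is the ion listed too early.

Sc^3+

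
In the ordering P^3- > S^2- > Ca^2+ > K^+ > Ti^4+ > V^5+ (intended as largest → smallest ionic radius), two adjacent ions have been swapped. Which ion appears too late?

K^+

The pair Ca^2+, K^+ is the wrong way round — both have 18 electrons but Z(Ca)=20 > Z(K)=19, so Ca^2+ should be the smaller of the two. All other adjacent pairs agree with periodic trends, so K^+ is the misplaced ion.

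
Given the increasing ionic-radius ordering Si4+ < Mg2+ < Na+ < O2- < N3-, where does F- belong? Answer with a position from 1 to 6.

4

All of these have 10 electrons (isoelectronic). With the same electron cloud, the ion with the most protons pulls it in tightest. Nuclear charges: Si4+ (Z=14), Mg2+ (Z=12), Na+ (Z=11), F- (Z=9), O2- (Z=8), N3- (Z=7). Highest Z is smallest.
Putting F- in gives Si4+ < Mg2+ < Na+ < F- < O2- < N3-; it lands at slot 4.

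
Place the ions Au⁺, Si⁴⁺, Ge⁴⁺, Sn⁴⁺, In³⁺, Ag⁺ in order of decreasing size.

Work out protons and electrons: Si⁴⁺ has 10 e⁻ (Z=14), Ge⁴⁺ has 28 e⁻ (Z=32), Sn⁴⁺ has 46 e⁻ (Z=50), In³⁺ has 46 e⁻ (Z=49), Ag⁺ has 46 e⁻ (Z=47), Au⁺ has 78 e⁻ (Z=79). Si⁴⁺ < Ge⁴⁺ (same group, period 3 vs 4); Ge⁴⁺ < Sn⁴⁺ (same group, period 4 vs 5); Sn⁴⁺ < In³⁺ (isoelectronic, higher Z=50 is smaller); In³⁺ < Ag⁺ (both 46 e⁻, Z=49>47); Ag⁺ < Au⁺ (same group, 1 shell fewer).

Au⁺ > Ag⁺ > In³⁺ > Sn⁴⁺ > Ge⁴⁺ > Si⁴⁺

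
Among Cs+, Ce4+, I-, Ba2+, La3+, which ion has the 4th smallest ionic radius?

Isoelectronic series (54 e⁻ each). Size is set by nuclear charge: more protons means a smaller ion. Ce4+ (Z=58), La3+ (Z=57), Ba2+ (Z=56), Cs+ (Z=55), I- (Z=53).
So the order is Ce4+ < La3+ < Ba2+ < Cs+ < I-; the 4th-smallest ion is Cs+.

Cs+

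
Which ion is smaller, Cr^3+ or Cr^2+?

Cr^3+

Same element, different charge: the more highly charged cation has fewer electrons and a greater effective nuclear charge per electron, making Cr^3+ the smallest.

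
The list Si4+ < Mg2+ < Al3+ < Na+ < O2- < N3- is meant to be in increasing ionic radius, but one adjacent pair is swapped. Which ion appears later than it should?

Check each adjacent pair. Mg2+ and Al3+ are reversed: both have 10 electrons but Z(Al)=13 > Z(Mg)=12, so Al3+ should be the smaller of the two. No other neighbouring pair contradicts the periodic trends, so Al3+ is the ion listed too late.

Al3+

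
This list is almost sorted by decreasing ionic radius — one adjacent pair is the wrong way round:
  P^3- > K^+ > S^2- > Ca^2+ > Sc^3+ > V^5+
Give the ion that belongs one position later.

K^+

Check each adjacent pair. K^+ and S^2- are reversed: they are isoelectronic (18 e⁻) and K has more protons than S (19 vs 16), making K^+ smaller. No other neighbouring pair contradicts the periodic trends, so K^+ is the ion listed too early.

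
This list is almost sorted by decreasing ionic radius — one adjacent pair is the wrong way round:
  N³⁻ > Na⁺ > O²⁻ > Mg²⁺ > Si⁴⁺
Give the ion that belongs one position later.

Compare adjacent ions: they are isoelectronic (10 e⁻) and Na has more protons than O (11 vs 8), making Na⁺ smaller — yet in this decreasing list Na⁺ sits before O²⁻. Nothing else is reversed, so Na⁺ should move one place to the right.

Na⁺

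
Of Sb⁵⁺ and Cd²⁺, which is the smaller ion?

All of these have 46 electrons (isoelectronic). With the same electron cloud, the ion with the most protons pulls it in tightest. Nuclear charges: Sb⁵⁺ (Z=51), Cd²⁺ (Z=48). Highest Z is smallest.

Sb⁵⁺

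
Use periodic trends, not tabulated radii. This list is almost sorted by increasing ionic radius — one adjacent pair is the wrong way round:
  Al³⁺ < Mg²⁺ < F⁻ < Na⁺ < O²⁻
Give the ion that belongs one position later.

F⁻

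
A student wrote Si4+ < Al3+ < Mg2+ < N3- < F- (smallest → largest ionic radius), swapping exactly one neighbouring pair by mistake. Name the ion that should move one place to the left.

Check each adjacent pair. N3- and F- are reversed: they are isoelectronic (10 e⁻) and F has more protons than N (9 vs 7), making F- smaller. No other neighbouring pair contradicts the periodic trends, so F- is the ion listed too late.

F-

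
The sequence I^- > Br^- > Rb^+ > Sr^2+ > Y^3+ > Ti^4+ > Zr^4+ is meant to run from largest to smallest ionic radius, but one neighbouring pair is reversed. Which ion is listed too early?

The pair Ti^4+, Zr^4+ is the wrong way round — Ti^4+ and Zr^4+ are in one column with the same charge; the lighter period-4 ion has one fewer shell and is smaller. All other adjacent pairs agree with periodic trends, so Ti^4+ is the misplaced ion.

Ti^4+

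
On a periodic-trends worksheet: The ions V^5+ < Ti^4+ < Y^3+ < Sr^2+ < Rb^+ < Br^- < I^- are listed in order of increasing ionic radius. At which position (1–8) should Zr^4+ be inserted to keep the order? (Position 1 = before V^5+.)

Work out protons and electrons: V^5+ has 18 e⁻ (Z=23), Ti^4+ has 18 e⁻ (Z=22), Zr^4+ has 36 e⁻ (Z=40), Y^3+ has 36 e⁻ (Z=39), Sr^2+ has 36 e⁻ (Z=38), Rb^+ has 36 e⁻ (Z=37), Br^- has 36 e⁻ (Z=35), I^- has 54 e⁻ (Z=53). V^5+ < Ti^4+ (isoelectronic, higher Z=23 is smaller); Ti^4+ < Zr^4+ (same group, 1 shell fewer); Zr^4+ < Y^3+ (isoelectronic, higher Z=40 is smaller); Y^3+ < Sr^2+ (isoelectronic, higher Z=39 is smaller); Sr^2+ < Rb^+ (both 36 e⁻, Z=38>37); Rb^+ < Br^- (isoelectronic, higher Z=37 is smaller); Br^- < I^- (same group, 1 shell fewer).
The complete sequence is V^5+ < Ti^4+ < Zr^4+ < Y^3+ < Sr^2+ < Rb^+ < Br^- < I^-. Zr^4+ sits at position 3.

3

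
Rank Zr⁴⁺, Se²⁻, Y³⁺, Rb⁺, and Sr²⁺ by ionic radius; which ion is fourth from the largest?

These species are isoelectronic with 36 electrons. The only difference is the number of protons: Zr⁴⁺ (Z=40), Y³⁺ (Z=39), Sr²⁺ (Z=38), Rb⁺ (Z=37), Se²⁻ (Z=34). The strongest nuclear pull (Zr⁴⁺) gives the smallest ion.
Ordering: Zr⁴⁺ < Y³⁺ < Sr²⁺ < Rb⁺ < Se²⁻. The fourth largest is Y³⁺.

Y³⁺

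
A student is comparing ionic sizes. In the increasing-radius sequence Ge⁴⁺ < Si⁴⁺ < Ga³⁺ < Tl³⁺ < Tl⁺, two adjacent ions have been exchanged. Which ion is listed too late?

Check each adjacent pair. Ge⁴⁺ and Si⁴⁺ are reversed: Si⁴⁺ and Ge⁴⁺ are in one column with the same charge; the lighter period-3 ion has one fewer shell and is smaller. No other neighbouring pair contradicts the periodic trends, so Si⁴⁺ is the ion listed too late.

Si⁴⁺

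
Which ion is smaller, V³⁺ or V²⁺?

These are all V ions. Removing more electrons (higher positive charge) pulls the remaining electrons in closer, so V³⁺ is smallest and V²⁺ is largest.

V³⁺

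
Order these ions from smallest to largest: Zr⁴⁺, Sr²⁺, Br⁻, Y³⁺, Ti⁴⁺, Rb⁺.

First list Z and electron count for each: Ti⁴⁺: 18 e⁻, Z=22, Zr⁴⁺: 36 e⁻, Z=40, Y³⁺: 36 e⁻, Z=39, Sr²⁺: 36 e⁻, Z=38, Rb⁺: 36 e⁻, Z=37, Br⁻: 36 e⁻, Z=35. Ti⁴⁺ < Zr⁴⁺ (same group, 1 shell fewer); Zr⁴⁺ < Y³⁺ (both 36 e⁻, Z=40>39); Y³⁺ < Sr²⁺ (isoelectronic, higher Z=39 is smaller); Sr²⁺ < Rb⁺ (isoelectronic, higher Z=38 is smaller); Rb⁺ < Br⁻ (isoelectronic, higher Z=37 is smaller).

Ti⁴⁺ < Zr⁴⁺ < Y³⁺ < Sr²⁺ < Rb⁺ < Br⁻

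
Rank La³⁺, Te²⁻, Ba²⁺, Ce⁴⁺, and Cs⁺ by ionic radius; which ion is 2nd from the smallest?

La³⁺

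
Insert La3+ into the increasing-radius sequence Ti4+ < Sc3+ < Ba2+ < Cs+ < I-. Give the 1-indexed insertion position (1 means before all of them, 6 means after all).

Tabulating Z and e⁻: Ti4+ has 18 e⁻ (Z=22), Sc3+ has 18 e⁻ (Z=21), La3+ has 54 e⁻ (Z=57), Ba2+ has 54 e⁻ (Z=56), Cs+ has 54 e⁻ (Z=55), I- has 54 e⁻ (Z=53). Ti4+ < Sc3+ (both 18 e⁻, Z=22>21); Sc3+ < La3+ (same group, period 4 vs 6); La3+ < Ba2+ (isoelectronic, higher Z=57 is smaller); Ba2+ < Cs+ (isoelectronic, higher Z=56 is smaller); Cs+ < I- (isoelectronic, higher Z=55 is smaller).
The complete sequence is Ti4+ < Sc3+ < La3+ < Ba2+ < Cs+ < I-. La3+ sits at position 3.

3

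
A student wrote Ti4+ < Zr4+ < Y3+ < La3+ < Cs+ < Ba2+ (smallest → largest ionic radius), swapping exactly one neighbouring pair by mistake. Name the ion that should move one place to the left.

Ba2+

Check each adjacent pair. Cs+ and Ba2+ are reversed: both have 54 electrons but Z(Ba)=56 > Z(Cs)=55, so Ba2+ should be the smaller of the two. No other neighbouring pair contradicts the periodic trends, so Ba2+ is the ion listed too late.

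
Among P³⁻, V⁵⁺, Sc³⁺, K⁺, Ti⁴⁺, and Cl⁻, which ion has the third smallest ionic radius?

Isoelectronic series (18 e⁻ each). Size is set by nuclear charge: more protons means a smaller ion. V⁵⁺ (Z=23), Ti⁴⁺ (Z=22), Sc³⁺ (Z=21), K⁺ (Z=19), Cl⁻ (Z=17), P³⁻ (Z=15).
Full ascending order: V⁵⁺ < Ti⁴⁺ < Sc³⁺ < K⁺ < Cl⁻ < P³⁻. Counting from the smallest, position 3 is Sc³⁺.

Sc³⁺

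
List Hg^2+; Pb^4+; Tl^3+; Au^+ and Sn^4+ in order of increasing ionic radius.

Sn^4+ < Pb^4+ < Tl^3+ < Hg^2+ < Au^+

Work out protons and electrons: Sn^4+ (Z=50, 46 e⁻), Pb^4+ (Z=82, 78 e⁻), Tl^3+ (Z=81, 78 e⁻), Hg^2+ (Z=80, 78 e⁻), Au^+ (Z=79, 78 e⁻). Sn^4+ < Pb^4+ (same group, 1 shell fewer); Pb^4+ < Tl^3+ (both 78 e⁻, Z=82>81); Tl^3+ < Hg^2+ (both 78 e⁻, Z=81>80); Hg^2+ < Au^+ (isoelectronic, higher Z=80 is smaller).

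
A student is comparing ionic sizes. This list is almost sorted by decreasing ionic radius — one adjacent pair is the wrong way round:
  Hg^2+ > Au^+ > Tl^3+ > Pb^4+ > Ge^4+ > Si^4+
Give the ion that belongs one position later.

The pair Hg^2+, Au^+ is the wrong way round — both have 78 electrons but Z(Hg)=80 > Z(Au)=79, so Hg^2+ should be the smaller of the two. All other adjacent pairs agree with periodic trends, so Hg^2+ is the misplaced ion.

Hg^2+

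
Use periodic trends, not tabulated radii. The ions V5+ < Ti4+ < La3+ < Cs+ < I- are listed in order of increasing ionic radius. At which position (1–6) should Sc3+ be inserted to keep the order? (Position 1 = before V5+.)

First list Z and electron count for each: V5+ has 18 e⁻ (Z=23), Ti4+ has 18 e⁻ (Z=22), Sc3+ has 18 e⁻ (Z=21), La3+ has 54 e⁻ (Z=57), Cs+ has 54 e⁻ (Z=55), I- has 54 e⁻ (Z=53). V5+ < Ti4+ (isoelectronic, higher Z=23 is smaller); Ti4+ < Sc3+ (isoelectronic, higher Z=22 is smaller); Sc3+ < La3+ (same group, period 4 vs 6); La3+ < Cs+ (isoelectronic, higher Z=57 is smaller); Cs+ < I- (isoelectronic, higher Z=55 is smaller).
The complete sequence is V5+ < Ti4+ < Sc3+ < La3+ < Cs+ < I-. Sc3+ sits at position 3.

3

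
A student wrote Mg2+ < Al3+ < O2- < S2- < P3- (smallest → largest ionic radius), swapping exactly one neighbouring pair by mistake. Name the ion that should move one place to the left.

The pair Mg2+, Al3+ is the wrong way round — Al3+ and Mg2+ share 10 electrons; the higher nuclear charge on Al (Z=13) contracts it more, so Al3+ < Mg2+. All other adjacent pairs agree with periodic trends, so Al3+ is the misplaced ion.

Al3+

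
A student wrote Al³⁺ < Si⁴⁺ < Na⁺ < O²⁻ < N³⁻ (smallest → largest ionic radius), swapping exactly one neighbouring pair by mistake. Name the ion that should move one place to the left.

Si⁴⁺

Scanning neighbour by neighbour, only Al³⁺/Si⁴⁺ violates a trend: both have 10 electrons but Z(Si)=14 > Z(Al)=13, so Si⁴⁺ should be the smaller of the two. That makes Si⁴⁺ the one sitting a position late relative to where it belongs.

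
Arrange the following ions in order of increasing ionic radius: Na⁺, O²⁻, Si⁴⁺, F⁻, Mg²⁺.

Isoelectronic series (10 e⁻ each). Size is set by nuclear charge: more protons means a smaller ion. Si⁴⁺ (Z=14), Mg²⁺ (Z=12), Na⁺ (Z=11), F⁻ (Z=9), O²⁻ (Z=8).

Si⁴⁺ < Mg²⁺ < Na⁺ < F⁻ < O²⁻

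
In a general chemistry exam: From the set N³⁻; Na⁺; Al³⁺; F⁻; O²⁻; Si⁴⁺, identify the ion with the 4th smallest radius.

F⁻

Isoelectronic series (10 e⁻ each). Size is set by nuclear charge: more protons means a smaller ion. Si⁴⁺ (Z=14), Al³⁺ (Z=13), Na⁺ (Z=11), F⁻ (Z=9), O²⁻ (Z=8), N³⁻ (Z=7).
So the order is Si⁴⁺ < Al³⁺ < Na⁺ < F⁻ < O²⁻ < N³⁻; the 4th-smallest ion is F⁻.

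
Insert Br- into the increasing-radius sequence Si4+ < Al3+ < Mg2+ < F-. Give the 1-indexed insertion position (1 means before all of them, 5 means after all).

Tabulating Z and e⁻: Si4+: 10 e⁻, Z=14, Al3+: 10 e⁻, Z=13, Mg2+: 10 e⁻, Z=12, F-: 10 e⁻, Z=9, Br-: 36 e⁻, Z=35. Si4+ < Al3+ (isoelectronic, higher Z=14 is smaller); Al3+ < Mg2+ (isoelectronic, higher Z=13 is smaller); Mg2+ < F- (both 10 e⁻, Z=12>9); F- < Br- (same group, 2 shells fewer).
Putting Br- in gives Si4+ < Al3+ < Mg2+ < F- < Br-; it lands at slot 5.

5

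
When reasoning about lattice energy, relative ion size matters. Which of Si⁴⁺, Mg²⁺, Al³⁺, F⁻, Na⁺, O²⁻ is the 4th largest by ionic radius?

Mg²⁺

These species are isoelectronic with 10 electrons. The only difference is the number of protons: Si⁴⁺ (Z=14), Al³⁺ (Z=13), Mg²⁺ (Z=12), Na⁺ (Z=11), F⁻ (Z=9), O²⁻ (Z=8). The strongest nuclear pull (Si⁴⁺) gives the smallest ion.
That gives Si⁴⁺ < Al³⁺ < Mg²⁺ < Na⁺ < F⁻ < O²⁻. From the largest end, number 4 is Mg²⁺.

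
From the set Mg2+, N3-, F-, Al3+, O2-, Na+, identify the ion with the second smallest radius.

Mg2+

Isoelectronic series (10 e⁻ each). Size is set by nuclear charge: more protons means a smaller ion. Al3+ (Z=13), Mg2+ (Z=12), Na+ (Z=11), F- (Z=9), O2- (Z=8), N3- (Z=7).
Ordering: Al3+ < Mg2+ < Na+ < F- < O2- < N3-. The second smallest is Mg2+.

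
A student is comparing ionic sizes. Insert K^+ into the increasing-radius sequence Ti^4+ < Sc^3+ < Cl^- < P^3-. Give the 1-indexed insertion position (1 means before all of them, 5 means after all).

All of these have 18 electrons (isoelectronic). With the same electron cloud, the ion with the most protons pulls it in tightest. Nuclear charges: Ti^4+ (Z=22), Sc^3+ (Z=21), K^+ (Z=19), Cl^- (Z=17), P^3- (Z=15). Highest Z is smallest.
Merged order: Ti^4+ < Sc^3+ < K^+ < Cl^- < P^3- — K^+ is number 3.

3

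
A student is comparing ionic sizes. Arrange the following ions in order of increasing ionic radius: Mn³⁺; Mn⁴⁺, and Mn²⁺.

Mn⁴⁺ < Mn³⁺ < Mn²⁺

For a single element, ionic radius drops as positive charge rises — Mn⁴⁺ < Mn²⁺.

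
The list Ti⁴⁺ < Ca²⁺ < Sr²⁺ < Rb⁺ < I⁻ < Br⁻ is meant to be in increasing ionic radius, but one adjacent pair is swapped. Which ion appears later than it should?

Br⁻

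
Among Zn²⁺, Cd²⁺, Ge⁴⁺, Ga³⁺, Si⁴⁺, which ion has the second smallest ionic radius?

Ge⁴⁺

First list Z and electron count for each: Si⁴⁺ has 10 e⁻ (Z=14), Ge⁴⁺ has 28 e⁻ (Z=32), Ga³⁺ has 28 e⁻ (Z=31), Zn²⁺ has 28 e⁻ (Z=30), Cd²⁺ has 46 e⁻ (Z=48). Si⁴⁺ < Ge⁴⁺ (same group, 1 shell fewer); Ge⁴⁺ < Ga³⁺ (isoelectronic, higher Z=32 is smaller); Ga³⁺ < Zn²⁺ (isoelectronic, higher Z=31 is smaller); Zn²⁺ < Cd²⁺ (same group, period 4 vs 5).
That gives Si⁴⁺ < Ge⁴⁺ < Ga³⁺ < Zn²⁺ < Cd²⁺. From the smallest end, number 2 is Ge⁴⁺.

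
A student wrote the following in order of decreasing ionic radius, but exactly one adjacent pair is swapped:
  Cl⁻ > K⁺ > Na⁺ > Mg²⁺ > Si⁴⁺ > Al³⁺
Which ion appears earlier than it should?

Si⁴⁺

Check each adjacent pair. Si⁴⁺ and Al³⁺ are reversed: both have 10 electrons but Z(Si)=14 > Z(Al)=13, so Si⁴⁺ should be the smaller of the two. No other neighbouring pair contradicts the periodic trends, so Si⁴⁺ is the ion listed too early.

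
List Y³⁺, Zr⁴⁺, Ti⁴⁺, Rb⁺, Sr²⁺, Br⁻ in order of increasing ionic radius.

Ti⁴⁺ < Zr⁴⁺ < Y³⁺ < Sr²⁺ < Rb⁺ < Br⁻

Ti⁴⁺: 18 e⁻, Z=22, Zr⁴⁺: 36 e⁻, Z=40, Y³⁺: 36 e⁻, Z=39, Sr²⁺: 36 e⁻, Z=38, Rb⁺: 36 e⁻, Z=37, Br⁻: 36 e⁻, Z=35. Ti⁴⁺ < Zr⁴⁺ (same group, period 4 vs 5); Zr⁴⁺ < Y³⁺ (isoelectronic, higher Z=40 is smaller); Y³⁺ < Sr²⁺ (both 36 e⁻, Z=39>38); Sr²⁺ < Rb⁺ (isoelectronic, higher Z=38 is smaller); Rb⁺ < Br⁻ (both 36 e⁻, Z=37>35).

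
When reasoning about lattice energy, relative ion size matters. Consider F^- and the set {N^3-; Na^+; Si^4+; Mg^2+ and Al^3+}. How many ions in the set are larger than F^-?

1

Isoelectronic series (10 e⁻ each). Size is set by nuclear charge: more protons means a smaller ion. Si^4+ (Z=14), Al^3+ (Z=13), Mg^2+ (Z=12), Na^+ (Z=11), F^- (Z=9), N^3- (Z=7).
Relative to F^-, the ions that are larger are N^3-. Count: 1.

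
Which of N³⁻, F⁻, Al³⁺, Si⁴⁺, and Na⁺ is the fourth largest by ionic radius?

Isoelectronic series (10 e⁻ each). Size is set by nuclear charge: more protons means a smaller ion. Si⁴⁺ (Z=14), Al³⁺ (Z=13), Na⁺ (Z=11), F⁻ (Z=9), N³⁻ (Z=7).
Full ascending order: Si⁴⁺ < Al³⁺ < Na⁺ < F⁻ < N³⁻. Counting from the largest, position 4 is Al³⁺.

Al³⁺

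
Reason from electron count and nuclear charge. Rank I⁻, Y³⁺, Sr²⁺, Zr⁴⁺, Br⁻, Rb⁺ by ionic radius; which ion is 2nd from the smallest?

Zr⁴⁺ has 36 e⁻ (Z=40), Y³⁺ has 36 e⁻ (Z=39), Sr²⁺ has 36 e⁻ (Z=38), Rb⁺ has 36 e⁻ (Z=37), Br⁻ has 36 e⁻ (Z=35), I⁻ has 54 e⁻ (Z=53). Zr⁴⁺ < Y³⁺ (isoelectronic, higher Z=40 is smaller); Y³⁺ < Sr²⁺ (isoelectronic, higher Z=39 is smaller); Sr²⁺ < Rb⁺ (both 36 e⁻, Z=38>37); Rb⁺ < Br⁻ (isoelectronic, higher Z=37 is smaller); Br⁻ < I⁻ (same group, 1 shell fewer).
So the order is Zr⁴⁺ < Y³⁺ < Sr²⁺ < Rb⁺ < Br⁻ < I⁻; the 2nd-smallest ion is Y³⁺.

Y³⁺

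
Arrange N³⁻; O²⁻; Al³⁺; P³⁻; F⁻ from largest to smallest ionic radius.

P³⁻ > N³⁻ > O²⁻ > F⁻ > Al³⁺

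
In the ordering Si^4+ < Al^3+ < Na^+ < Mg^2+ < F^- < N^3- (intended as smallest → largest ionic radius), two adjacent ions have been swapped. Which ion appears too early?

Na^+

Compare adjacent ions: Mg^2+ and Na^+ share 10 electrons; the higher nuclear charge on Mg (Z=12) contracts it more, so Mg^2+ < Na^+ — yet in this increasing list Na^+ sits before Mg^2+. Nothing else is reversed, so Na^+ should move one place to the right.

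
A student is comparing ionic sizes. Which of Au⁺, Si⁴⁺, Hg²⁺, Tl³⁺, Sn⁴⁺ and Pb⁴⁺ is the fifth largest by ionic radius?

Sn⁴⁺

Tabulating Z and e⁻: Si⁴⁺: 10 e⁻, Z=14, Sn⁴⁺: 46 e⁻, Z=50, Pb⁴⁺: 78 e⁻, Z=82, Tl³⁺: 78 e⁻, Z=81, Hg²⁺: 78 e⁻, Z=80, Au⁺: 78 e⁻, Z=79. Si⁴⁺ < Sn⁴⁺ (same group, period 3 vs 5); Sn⁴⁺ < Pb⁴⁺ (same group, period 5 vs 6); Pb⁴⁺ < Tl³⁺ (isoelectronic, higher Z=82 is smaller); Tl³⁺ < Hg²⁺ (both 78 e⁻, Z=81>80); Hg²⁺ < Au⁺ (both 78 e⁻, Z=80>79).
So the order is Si⁴⁺ < Sn⁴⁺ < Pb⁴⁺ < Tl³⁺ < Hg²⁺ < Au⁺; the 5th-largest ion is Sn⁴⁺.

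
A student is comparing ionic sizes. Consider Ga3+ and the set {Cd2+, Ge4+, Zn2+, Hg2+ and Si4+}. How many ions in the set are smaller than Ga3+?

Work out protons and electrons: Si4+ has 10 e⁻ (Z=14), Ge4+ has 28 e⁻ (Z=32), Ga3+ has 28 e⁻ (Z=31), Zn2+ has 28 e⁻ (Z=30), Cd2+ has 46 e⁻ (Z=48), Hg2+ has 78 e⁻ (Z=80). Si4+ < Ge4+ (same group, 1 shell fewer); Ge4+ < Ga3+ (both 28 e⁻, Z=32>31); Ga3+ < Zn2+ (isoelectronic, higher Z=31 is smaller); Zn2+ < Cd2+ (same group, 1 shell fewer); Cd2+ < Hg2+ (same group, period 5 vs 6).
Relative to Ga3+, the ions that are smaller are Si4+, Ge4+. So 2 are smaller.

2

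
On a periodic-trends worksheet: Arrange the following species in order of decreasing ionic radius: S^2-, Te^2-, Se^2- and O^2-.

All are in the same group with charge -2. Radius grows down the group as n (the outermost shell) increases.

Te^2- > Se^2- > S^2- > O^2-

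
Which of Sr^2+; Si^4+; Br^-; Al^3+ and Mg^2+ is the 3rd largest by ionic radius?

First list Z and electron count for each: Si^4+: 10 e⁻, Z=14, Al^3+: 10 e⁻, Z=13, Mg^2+: 10 e⁻, Z=12, Sr^2+: 36 e⁻, Z=38, Br^-: 36 e⁻, Z=35. Si^4+ < Al^3+ (both 10 e⁻, Z=14>13); Al^3+ < Mg^2+ (isoelectronic, higher Z=13 is smaller); Mg^2+ < Sr^2+ (same group, period 3 vs 5); Sr^2+ < Br^- (both 36 e⁻, Z=38>35).
That gives Si^4+ < Al^3+ < Mg^2+ < Sr^2+ < Br^-. From the largest end, number 3 is Mg^2+.

Mg^2+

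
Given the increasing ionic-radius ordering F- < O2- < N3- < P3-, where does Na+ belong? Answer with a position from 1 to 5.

Electron counts and nuclear charges: Na+ (Z=11, 10 e⁻), F- (Z=9, 10 e⁻), O2- (Z=8, 10 e⁻), N3- (Z=7, 10 e⁻), P3- (Z=15, 18 e⁻). Na+ < F- (isoelectronic, higher Z=11 is smaller); F- < O2- (both 10 e⁻, Z=9>8); O2- < N3- (both 10 e⁻, Z=8>7); N3- < P3- (same group, 1 shell fewer).
Merged order: Na+ < F- < O2- < N3- < P3- — Na+ is number 1.

1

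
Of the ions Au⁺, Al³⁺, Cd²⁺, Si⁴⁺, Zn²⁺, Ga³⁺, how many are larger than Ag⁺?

First list Z and electron count for each: Si⁴⁺ (Z=14, 10 e⁻), Al³⁺ (Z=13, 10 e⁻), Ga³⁺ (Z=31, 28 e⁻), Zn²⁺ (Z=30, 28 e⁻), Cd²⁺ (Z=48, 46 e⁻), Ag⁺ (Z=47, 46 e⁻), Au⁺ (Z=79, 78 e⁻). Si⁴⁺ < Al³⁺ (both 10 e⁻, Z=14>13); Al³⁺ < Ga³⁺ (same group, period 3 vs 4); Ga³⁺ < Zn²⁺ (both 28 e⁻, Z=31>30); Zn²⁺ < Cd²⁺ (same group, period 4 vs 5); Cd²⁺ < Ag⁺ (both 46 e⁻, Z=48>47); Ag⁺ < Au⁺ (same group, period 5 vs 6).
Placing each against Ag⁺: smaller — Si⁴⁺, Al³⁺, Ga³⁺, Zn²⁺, Cd²⁺; larger — Au⁺. So 1 is larger.

1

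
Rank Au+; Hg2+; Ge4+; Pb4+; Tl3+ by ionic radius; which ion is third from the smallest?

Tl3+

Ge4+: 28 e⁻, Z=32, Pb4+: 78 e⁻, Z=82, Tl3+: 78 e⁻, Z=81, Hg2+: 78 e⁻, Z=80, Au+: 78 e⁻, Z=79. Ge4+ < Pb4+ (same group, 2 shells fewer); Pb4+ < Tl3+ (both 78 e⁻, Z=82>81); Tl3+ < Hg2+ (isoelectronic, higher Z=81 is smaller); Hg2+ < Au+ (both 78 e⁻, Z=80>79).
So the order is Ge4+ < Pb4+ < Tl3+ < Hg2+ < Au+; the 3rd-smallest ion is Tl3+.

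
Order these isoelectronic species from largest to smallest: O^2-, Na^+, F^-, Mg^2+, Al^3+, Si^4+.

Each ion has 10 electrons. The ranking follows nuclear charge in reverse — greater Z gives a smaller radius. Si^4+ (Z=14), Al^3+ (Z=13), Mg^2+ (Z=12), Na^+ (Z=11), F^- (Z=9), O^2- (Z=8).

O^2- > F^- > Na^+ > Mg^2+ > Al^3+ > Si^4+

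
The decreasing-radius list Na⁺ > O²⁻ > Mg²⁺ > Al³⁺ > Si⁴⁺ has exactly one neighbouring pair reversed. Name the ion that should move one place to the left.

O²⁻

Check each adjacent pair. Na⁺ and O²⁻ are reversed: Na⁺ and O²⁻ share 10 electrons; the higher nuclear charge on Na (Z=11) contracts it more, so Na⁺ < O²⁻. No other neighbouring pair contradicts the periodic trends, so O²⁻ is the ion listed too late.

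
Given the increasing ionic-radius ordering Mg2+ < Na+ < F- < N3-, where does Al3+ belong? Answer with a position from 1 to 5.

1

Isoelectronic series (10 e⁻ each). Size is set by nuclear charge: more protons means a smaller ion. Al3+ (Z=13), Mg2+ (Z=12), Na+ (Z=11), F- (Z=9), N3- (Z=7).
The complete sequence is Al3+ < Mg2+ < Na+ < F- < N3-. Al3+ sits at position 1.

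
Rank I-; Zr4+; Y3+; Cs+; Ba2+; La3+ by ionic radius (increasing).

Zr4+ < Y3+ < La3+ < Ba2+ < Cs+ < I-

First list Z and electron count for each: Zr4+ (Z=40, 36 e⁻), Y3+ (Z=39, 36 e⁻), La3+ (Z=57, 54 e⁻), Ba2+ (Z=56, 54 e⁻), Cs+ (Z=55, 54 e⁻), I- (Z=53, 54 e⁻). Zr4+ < Y3+ (both 36 e⁻, Z=40>39); Y3+ < La3+ (same group, period 5 vs 6); La3+ < Ba2+ (both 54 e⁻, Z=57>56); Ba2+ < Cs+ (isoelectronic, higher Z=56 is smaller); Cs+ < I- (both 54 e⁻, Z=55>53).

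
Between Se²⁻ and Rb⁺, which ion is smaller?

These species are isoelectronic with 36 electrons. The only difference is the number of protons: Rb⁺ (Z=37), Se²⁻ (Z=34). The strongest nuclear pull (Rb⁺) gives the smallest ion.

Rb⁺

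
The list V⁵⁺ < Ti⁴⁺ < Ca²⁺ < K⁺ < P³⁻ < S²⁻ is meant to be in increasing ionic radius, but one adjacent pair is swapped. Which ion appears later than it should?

S²⁻

Scanning neighbour by neighbour, only P³⁻/S²⁻ violates a trend: S²⁻ and P³⁻ share 18 electrons; the higher nuclear charge on S (Z=16) contracts it more, so S²⁻ < P³⁻. That makes S²⁻ the one sitting a position late relative to where it belongs.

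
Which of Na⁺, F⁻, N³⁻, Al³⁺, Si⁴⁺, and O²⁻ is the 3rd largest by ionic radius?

Each ion has 10 electrons. The ranking follows nuclear charge in reverse — greater Z gives a smaller radius. Si⁴⁺ (Z=14), Al³⁺ (Z=13), Na⁺ (Z=11), F⁻ (Z=9), O²⁻ (Z=8), N³⁻ (Z=7).
Ordering: Si⁴⁺ < Al³⁺ < Na⁺ < F⁻ < O²⁻ < N³⁻. The 3rd largest is F⁻.

F⁻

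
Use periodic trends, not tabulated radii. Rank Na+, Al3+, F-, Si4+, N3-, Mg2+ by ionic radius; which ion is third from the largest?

Na+

These species are isoelectronic with 10 electrons. The only difference is the number of protons: Si4+ (Z=14), Al3+ (Z=13), Mg2+ (Z=12), Na+ (Z=11), F- (Z=9), N3- (Z=7). The strongest nuclear pull (Si4+) gives the smallest ion.
Ordering: Si4+ < Al3+ < Mg2+ < Na+ < F- < N3-. The third largest is Na+.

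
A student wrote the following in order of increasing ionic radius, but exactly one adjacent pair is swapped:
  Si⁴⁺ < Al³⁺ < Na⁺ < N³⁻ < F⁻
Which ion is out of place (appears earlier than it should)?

N³⁻

Compare adjacent ions: F⁻ and N³⁻ share 10 electrons; the higher nuclear charge on F (Z=9) contracts it more, so F⁻ < N³⁻ — yet in this increasing list N³⁻ sits before F⁻. Nothing else is reversed, so N³⁻ should move one place to the right.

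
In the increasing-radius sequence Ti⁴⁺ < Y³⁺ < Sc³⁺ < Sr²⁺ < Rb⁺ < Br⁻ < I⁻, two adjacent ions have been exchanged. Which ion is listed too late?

The pair Y³⁺, Sc³⁺ is the wrong way round — Sc³⁺ and Y³⁺ are in one column with the same charge; the lighter period-4 ion has one fewer shell and is smaller. All other adjacent pairs agree with periodic trends, so Sc³⁺ is the misplaced ion.

Sc³⁺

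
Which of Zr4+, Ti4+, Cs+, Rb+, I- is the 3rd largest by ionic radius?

Ti4+: 18 e⁻, Z=22, Zr4+: 36 e⁻, Z=40, Rb+: 36 e⁻, Z=37, Cs+: 54 e⁻, Z=55, I-: 54 e⁻, Z=53. Ti4+ < Zr4+ (same group, 1 shell fewer); Zr4+ < Rb+ (isoelectronic, higher Z=40 is smaller); Rb+ < Cs+ (same group, period 5 vs 6); Cs+ < I- (both 54 e⁻, Z=55>53).
That gives Ti4+ < Zr4+ < Rb+ < Cs+ < I-. From the largest end, number 3 is Rb+.

Rb+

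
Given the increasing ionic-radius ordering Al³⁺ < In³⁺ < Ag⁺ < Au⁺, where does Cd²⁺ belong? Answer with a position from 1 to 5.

3

First list Z and electron count for each: Al³⁺ has 10 e⁻ (Z=13), In³⁺ has 46 e⁻ (Z=49), Cd²⁺ has 46 e⁻ (Z=48), Ag⁺ has 46 e⁻ (Z=47), Au⁺ has 78 e⁻ (Z=79). Al³⁺ < In³⁺ (same group, period 3 vs 5); In³⁺ < Cd²⁺ (both 46 e⁻, Z=49>48); Cd²⁺ < Ag⁺ (isoelectronic, higher Z=48 is smaller); Ag⁺ < Au⁺ (same group, 1 shell fewer).
Putting Cd²⁺ in gives Al³⁺ < In³⁺ < Cd²⁺ < Ag⁺ < Au⁺; it lands at slot 3.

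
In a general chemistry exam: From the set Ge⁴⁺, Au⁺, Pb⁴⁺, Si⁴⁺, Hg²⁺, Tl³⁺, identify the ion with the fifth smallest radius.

Electron counts and nuclear charges: Si⁴⁺: 10 e⁻, Z=14, Ge⁴⁺: 28 e⁻, Z=32, Pb⁴⁺: 78 e⁻, Z=82, Tl³⁺: 78 e⁻, Z=81, Hg²⁺: 78 e⁻, Z=80, Au⁺: 78 e⁻, Z=79. Si⁴⁺ < Ge⁴⁺ (same group, 1 shell fewer); Ge⁴⁺ < Pb⁴⁺ (same group, period 4 vs 6); Pb⁴⁺ < Tl³⁺ (isoelectronic, higher Z=82 is smaller); Tl³⁺ < Hg²⁺ (both 78 e⁻, Z=81>80); Hg²⁺ < Au⁺ (isoelectronic, higher Z=80 is smaller).
Ordering: Si⁴⁺ < Ge⁴⁺ < Pb⁴⁺ < Tl³⁺ < Hg²⁺ < Au⁺. The fifth smallest is Hg²⁺.

Hg²⁺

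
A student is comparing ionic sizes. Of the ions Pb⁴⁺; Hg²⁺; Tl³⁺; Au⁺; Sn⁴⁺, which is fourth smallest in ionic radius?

Hg²⁺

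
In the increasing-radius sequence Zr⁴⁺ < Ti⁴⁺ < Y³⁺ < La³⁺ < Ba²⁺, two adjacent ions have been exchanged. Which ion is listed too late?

The pair Zr⁴⁺, Ti⁴⁺ is the wrong way round — Ti⁴⁺ and Zr⁴⁺ are in one column with the same charge; the lighter period-4 ion has one fewer shell and is smaller. All other adjacent pairs agree with periodic trends, so Ti⁴⁺ is the misplaced ion.

Ti⁴⁺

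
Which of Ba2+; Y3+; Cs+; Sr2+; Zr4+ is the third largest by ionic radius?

Work out protons and electrons: Zr4+ (Z=40, 36 e⁻), Y3+ (Z=39, 36 e⁻), Sr2+ (Z=38, 36 e⁻), Ba2+ (Z=56, 54 e⁻), Cs+ (Z=55, 54 e⁻). Zr4+ < Y3+ (isoelectronic, higher Z=40 is smaller); Y3+ < Sr2+ (both 36 e⁻, Z=39>38); Sr2+ < Ba2+ (same group, period 5 vs 6); Ba2+ < Cs+ (isoelectronic, higher Z=56 is smaller).
That gives Zr4+ < Y3+ < Sr2+ < Ba2+ < Cs+. From the largest end, number 3 is Sr2+.

Sr2+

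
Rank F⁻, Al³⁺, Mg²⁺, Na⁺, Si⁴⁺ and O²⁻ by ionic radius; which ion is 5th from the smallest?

F⁻

Isoelectronic series (10 e⁻ each). Size is set by nuclear charge: more protons means a smaller ion. Si⁴⁺ (Z=14), Al³⁺ (Z=13), Mg²⁺ (Z=12), Na⁺ (Z=11), F⁻ (Z=9), O²⁻ (Z=8).
That gives Si⁴⁺ < Al³⁺ < Mg²⁺ < Na⁺ < F⁻ < O²⁻. From the smallest end, number 5 is F⁻.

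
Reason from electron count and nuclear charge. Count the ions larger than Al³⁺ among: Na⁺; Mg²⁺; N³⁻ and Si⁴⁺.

Each ion has 10 electrons. The ranking follows nuclear charge in reverse — greater Z gives a smaller radius. Si⁴⁺ (Z=14), Al³⁺ (Z=13), Mg²⁺ (Z=12), Na⁺ (Z=11), N³⁻ (Z=7).
Relative to Al³⁺, the ions that are larger are Mg²⁺, Na⁺, N³⁻. Count: 3.

3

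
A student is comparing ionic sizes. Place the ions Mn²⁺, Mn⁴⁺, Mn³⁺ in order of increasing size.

Same element, different charge: the more highly charged cation has fewer electrons and a greater effective nuclear charge per electron, making Mn⁴⁺ the smallest.

Mn⁴⁺ < Mn³⁺ < Mn²⁺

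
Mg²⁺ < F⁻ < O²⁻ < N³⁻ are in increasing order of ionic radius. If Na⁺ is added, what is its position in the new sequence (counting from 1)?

These species are isoelectronic with 10 electrons. The only difference is the number of protons: Mg²⁺ (Z=12), Na⁺ (Z=11), F⁻ (Z=9), O²⁻ (Z=8), N³⁻ (Z=7). The strongest nuclear pull (Mg²⁺) gives the smallest ion.
Putting Na⁺ in gives Mg²⁺ < Na⁺ < F⁻ < O²⁻ < N³⁻; it lands at slot 2.

2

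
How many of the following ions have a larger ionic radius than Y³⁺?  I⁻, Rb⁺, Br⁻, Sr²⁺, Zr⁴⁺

4

Work out protons and electrons: Zr⁴⁺: 36 e⁻, Z=40, Y³⁺: 36 e⁻, Z=39, Sr²⁺: 36 e⁻, Z=38, Rb⁺: 36 e⁻, Z=37, Br⁻: 36 e⁻, Z=35, I⁻: 54 e⁻, Z=53. Zr⁴⁺ < Y³⁺ (isoelectronic, higher Z=40 is smaller); Y³⁺ < Sr²⁺ (both 36 e⁻, Z=39>38); Sr²⁺ < Rb⁺ (isoelectronic, higher Z=38 is smaller); Rb⁺ < Br⁻ (both 36 e⁻, Z=37>35); Br⁻ < I⁻ (same group, 1 shell fewer).
Ordering all of them (including Y³⁺) by radius gives Zr⁴⁺ < Y³⁺ < Sr²⁺ < Rb⁺ < Br⁻ < I⁻. So 4 are larger.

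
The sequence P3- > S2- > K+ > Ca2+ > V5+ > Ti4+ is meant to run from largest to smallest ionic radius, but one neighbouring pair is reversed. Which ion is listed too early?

Scanning neighbour by neighbour, only V5+/Ti4+ violates a trend: both have 18 electrons but Z(V)=23 > Z(Ti)=22, so V5+ should be the smaller of the two. That makes V5+ the one sitting a position early relative to where it belongs.

V5+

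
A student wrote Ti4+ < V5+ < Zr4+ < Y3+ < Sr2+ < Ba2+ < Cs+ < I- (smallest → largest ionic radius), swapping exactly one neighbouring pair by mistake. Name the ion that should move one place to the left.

Scanning neighbour by neighbour, only Ti4+/V5+ violates a trend: V5+ and Ti4+ share 18 electrons; the higher nuclear charge on V (Z=23) contracts it more, so V5+ < Ti4+. That makes V5+ the one sitting a position late relative to where it belongs.

V5+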